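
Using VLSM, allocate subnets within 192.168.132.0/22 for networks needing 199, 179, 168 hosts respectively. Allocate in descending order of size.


199 hosts -> /24 (254 usable): 192.168.132.0/24
179 hosts -> /24 (254 usable): 192.168.133.0/24
168 hosts -> /24 (254 usable): 192.168.134.0/24
Allocation: 192.168.132.0/24 (199 hosts, 254 usable); 192.168.133.0/24 (179 hosts, 254 usable); 192.168.134.0/24 (168 hosts, 254 usable)


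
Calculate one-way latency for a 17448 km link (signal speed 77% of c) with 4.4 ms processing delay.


Speed = 0.77 * 3e5 km/s = 231000 km/s
Propagation delay = 17448 / 231000 = 0.0755 s = 75.5325 ms
Processing delay = 4.4 ms
Total one-way latency = 79.9325 ms


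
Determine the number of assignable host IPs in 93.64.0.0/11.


Host bits = 32 - 11 = 21
Total addresses = 2^21 = 2097152
Usable = total - 2 (network and broadcast)
Usable hosts: 2097150


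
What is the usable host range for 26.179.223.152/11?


Network: 26.160.0.0
Broadcast: 26.191.255.255
First usable = network + 1
Last usable = broadcast - 1
Range: 26.160.0.1 to 26.191.255.254


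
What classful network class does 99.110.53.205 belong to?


First octet: 99
Binary: 01100011
0xxxxxxx -> Class A (1-126)
Class A, default mask 255.0.0.0 (/8)


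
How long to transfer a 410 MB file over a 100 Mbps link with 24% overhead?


Effective throughput = 100 * (1 - 24/100) = 76 Mbps
File size in Mb = 410 * 8 = 3280 Mb
Time = 3280 / 76
Time = 43.1579 seconds


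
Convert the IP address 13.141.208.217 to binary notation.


13 = 00001101
141 = 10001101
208 = 11010000
217 = 11011001
Binary: 00001101.10001101.11010000.11011001


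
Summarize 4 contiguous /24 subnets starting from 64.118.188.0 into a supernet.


Original prefix: /24
Number of subnets: 4 = 2^2
New prefix = 24 - 2 = 22
Supernet: 64.118.188.0/22


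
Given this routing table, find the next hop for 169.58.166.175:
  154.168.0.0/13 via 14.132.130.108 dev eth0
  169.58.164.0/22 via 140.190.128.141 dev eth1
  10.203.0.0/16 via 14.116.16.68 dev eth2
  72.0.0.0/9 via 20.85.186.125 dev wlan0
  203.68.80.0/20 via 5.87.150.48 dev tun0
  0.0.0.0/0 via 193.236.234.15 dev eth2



Longest prefix match for 169.58.166.175:
  /13 154.168.0.0: no
  /22 169.58.164.0: MATCH
  /16 10.203.0.0: no
  /9 72.0.0.0: no
  /20 203.68.80.0: no
  /0 0.0.0.0: MATCH
Selected: next-hop 140.190.128.141 via eth1 (matched /22)


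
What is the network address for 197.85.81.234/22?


IP:   11000101.01010101.01010001.11101010
Mask: 11111111.11111111.11111100.00000000
AND operation:
Net:  11000101.01010101.01010000.00000000
Network: 197.85.80.0/22


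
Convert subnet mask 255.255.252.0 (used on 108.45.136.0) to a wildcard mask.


Subnet mask: 255.255.252.0
Wildcard = 255.255.255.255 - subnet mask
255 - 255 = 0
255 - 255 = 0
255 - 252 = 3
255 - 0 = 255
Wildcard: 0.0.3.255


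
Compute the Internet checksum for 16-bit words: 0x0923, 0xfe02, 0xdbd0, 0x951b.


Sum all words (with carry folding):
+ 0x0923 = 0x0923
+ 0xfe02 = 0x0726
+ 0xdbd0 = 0xe2f6
+ 0x951b = 0x7812
One's complement: ~0x7812
Checksum = 0x87ed


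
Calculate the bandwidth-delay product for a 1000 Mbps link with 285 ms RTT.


BDP = bandwidth * RTT
= 1000 Mbps * 285 ms
= 1000 * 1e6 * 285 / 1000 bits
= 285000000 bits
= 35625000 bytes
= 34790.0391 KB
BDP = 285000000 bits (35625000 bytes)


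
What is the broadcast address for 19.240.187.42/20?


Network: 19.240.176.0/20
Host bits = 12
Set all host bits to 1:
Broadcast: 19.240.191.255


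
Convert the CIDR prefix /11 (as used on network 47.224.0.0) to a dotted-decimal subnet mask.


/11 means 11 network bits, 21 host bits
Binary: 11111111111000000000000000000000
Mask: 255.224.0.0


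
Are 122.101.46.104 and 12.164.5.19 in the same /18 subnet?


Mask: 255.255.192.0
122.101.46.104 AND mask = 122.101.0.0
12.164.5.19 AND mask = 12.164.0.0
No, different subnets (122.101.0.0 vs 12.164.0.0)


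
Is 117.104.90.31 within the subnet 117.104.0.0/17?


Subnet network: 117.104.0.0
Test IP AND mask: 117.104.0.0
Yes, 117.104.90.31 is in 117.104.0.0/17


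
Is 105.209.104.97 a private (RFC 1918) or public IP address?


RFC 1918 private ranges:
  10.0.0.0/8 (10.0.0.0 - 10.255.255.255)
  172.16.0.0/12 (172.16.0.0 - 172.31.255.255)
  192.168.0.0/16 (192.168.0.0 - 192.168.255.255)
Public (not in any RFC 1918 range)


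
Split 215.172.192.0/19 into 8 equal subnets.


New prefix = 19 + 3 = 22
Each subnet has 1024 addresses
  215.172.192.0/22
  215.172.196.0/22
  215.172.200.0/22
  215.172.204.0/22
  215.172.208.0/22
  215.172.212.0/22
  215.172.216.0/22
  215.172.220.0/22
Subnets: 215.172.192.0/22, 215.172.196.0/22, 215.172.200.0/22, 215.172.204.0/22, 215.172.208.0/22, 215.172.212.0/22, 215.172.216.0/22, 215.172.220.0/22


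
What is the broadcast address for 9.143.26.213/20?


Network: 9.143.16.0/20
Host bits = 12
Set all host bits to 1:
Broadcast: 9.143.31.255


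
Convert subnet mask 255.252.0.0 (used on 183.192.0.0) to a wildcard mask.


Subnet mask: 255.252.0.0
Wildcard = 255.255.255.255 - subnet mask
255 - 255 = 0
255 - 252 = 3
255 - 0 = 255
255 - 0 = 255
Wildcard: 0.3.255.255


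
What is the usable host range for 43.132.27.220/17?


Network: 43.132.0.0
Broadcast: 43.132.127.255
First usable = network + 1
Last usable = broadcast - 1
Range: 43.132.0.1 to 43.132.127.254


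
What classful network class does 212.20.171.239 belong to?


First octet: 212
Binary: 11010100
110xxxxx -> Class C (192-223)
Class C, default mask 255.255.255.0 (/24)


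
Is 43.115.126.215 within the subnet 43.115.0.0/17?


Subnet network: 43.115.0.0
Test IP AND mask: 43.115.0.0
Yes, 43.115.126.215 is in 43.115.0.0/17


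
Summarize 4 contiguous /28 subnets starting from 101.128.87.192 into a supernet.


Original prefix: /28
Number of subnets: 4 = 2^2
New prefix = 28 - 2 = 26
Supernet: 101.128.87.192/26


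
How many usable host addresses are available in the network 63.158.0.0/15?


Host bits = 32 - 15 = 17
Total addresses = 2^17 = 131072
Usable = total - 2 (network and broadcast)
Usable hosts: 131070


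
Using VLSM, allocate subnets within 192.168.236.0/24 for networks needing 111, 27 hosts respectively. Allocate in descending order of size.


111 hosts -> /25 (126 usable): 192.168.236.0/25
27 hosts -> /27 (30 usable): 192.168.236.128/27
Allocation: 192.168.236.0/25 (111 hosts, 126 usable); 192.168.236.128/27 (27 hosts, 30 usable)


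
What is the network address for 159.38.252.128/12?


IP:   10011111.00100110.11111100.10000000
Mask: 11111111.11110000.00000000.00000000
AND operation:
Net:  10011111.00100000.00000000.00000000
Network: 159.32.0.0/12


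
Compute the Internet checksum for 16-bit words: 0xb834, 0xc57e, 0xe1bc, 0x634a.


Sum all words (with carry folding):
+ 0xb834 = 0xb834
+ 0xc57e = 0x7db3
+ 0xe1bc = 0x5f70
+ 0x634a = 0xc2ba
One's complement: ~0xc2ba
Checksum = 0x3d45


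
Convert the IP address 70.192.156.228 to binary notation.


70 = 01000110
192 = 11000000
156 = 10011100
228 = 11100100
Binary: 01000110.11000000.10011100.11100100


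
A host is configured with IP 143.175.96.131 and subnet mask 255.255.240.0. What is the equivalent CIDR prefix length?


Binary: 11111111.11111111.11110000.00000000
Count leading 1s
Prefix: /20


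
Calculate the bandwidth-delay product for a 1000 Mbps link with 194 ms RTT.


BDP = bandwidth * RTT
= 1000 Mbps * 194 ms
= 1000 * 1e6 * 194 / 1000 bits
= 194000000 bits
= 24250000 bytes
= 23681.6406 KB
BDP = 194000000 bits (24250000 bytes)


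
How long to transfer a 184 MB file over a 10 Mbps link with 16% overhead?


Effective throughput = 10 * (1 - 16/100) = 8.4 Mbps
File size in Mb = 184 * 8 = 1472 Mb
Time = 1472 / 8.4
Time = 175.2381 seconds


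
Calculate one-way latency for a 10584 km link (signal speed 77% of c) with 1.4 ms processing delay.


Speed = 0.77 * 3e5 km/s = 231000 km/s
Propagation delay = 10584 / 231000 = 0.0458 s = 45.8182 ms
Processing delay = 1.4 ms
Total one-way latency = 47.2182 ms


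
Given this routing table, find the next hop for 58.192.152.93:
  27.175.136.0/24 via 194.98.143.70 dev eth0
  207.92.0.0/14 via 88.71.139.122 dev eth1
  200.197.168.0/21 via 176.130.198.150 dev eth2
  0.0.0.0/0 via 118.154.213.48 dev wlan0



Longest prefix match for 58.192.152.93:
  /24 27.175.136.0: no
  /14 207.92.0.0: no
  /21 200.197.168.0: no
  /0 0.0.0.0: MATCH
Selected: next-hop 118.154.213.48 via wlan0 (matched /0)


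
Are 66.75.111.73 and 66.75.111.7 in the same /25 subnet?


Mask: 255.255.255.128
66.75.111.73 AND mask = 66.75.111.0
66.75.111.7 AND mask = 66.75.111.0
Yes, same subnet (66.75.111.0)


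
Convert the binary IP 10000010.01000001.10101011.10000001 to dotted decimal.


10000010 = 130
01000001 = 65
10101011 = 171
10000001 = 129
IP: 130.65.171.129


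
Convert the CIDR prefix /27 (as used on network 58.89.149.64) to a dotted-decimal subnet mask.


/27 means 27 network bits, 5 host bits
Binary: 11111111111111111111111111100000
Mask: 255.255.255.224


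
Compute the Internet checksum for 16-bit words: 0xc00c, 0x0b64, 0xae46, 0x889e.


Sum all words (with carry folding):
+ 0xc00c = 0xc00c
+ 0x0b64 = 0xcb70
+ 0xae46 = 0x79b7
+ 0x889e = 0x0256
One's complement: ~0x0256
Checksum = 0xfda9


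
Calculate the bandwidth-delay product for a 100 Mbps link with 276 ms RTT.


BDP = bandwidth * RTT
= 100 Mbps * 276 ms
= 100 * 1e6 * 276 / 1000 bits
= 27600000 bits
= 3450000 bytes
= 3369.1406 KB
BDP = 27600000 bits (3450000 bytes)


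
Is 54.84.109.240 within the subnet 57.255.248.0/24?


Subnet network: 57.255.248.0
Test IP AND mask: 54.84.109.0
No, 54.84.109.240 is not in 57.255.248.0/24


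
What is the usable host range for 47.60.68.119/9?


Network: 47.0.0.0
Broadcast: 47.127.255.255
First usable = network + 1
Last usable = broadcast - 1
Range: 47.0.0.1 to 47.127.255.254


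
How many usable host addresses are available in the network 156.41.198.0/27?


Host bits = 32 - 27 = 5
Total addresses = 2^5 = 32
Usable = total - 2 (network and broadcast)
Usable hosts: 30


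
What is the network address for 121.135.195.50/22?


IP:   01111001.10000111.11000011.00110010
Mask: 11111111.11111111.11111100.00000000
AND operation:
Net:  01111001.10000111.11000000.00000000
Network: 121.135.192.0/22


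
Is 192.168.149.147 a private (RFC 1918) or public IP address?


RFC 1918 private ranges:
  10.0.0.0/8 (10.0.0.0 - 10.255.255.255)
  172.16.0.0/12 (172.16.0.0 - 172.31.255.255)
  192.168.0.0/16 (192.168.0.0 - 192.168.255.255)
Private (in 192.168.0.0/16)


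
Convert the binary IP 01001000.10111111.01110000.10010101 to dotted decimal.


01001000 = 72
10111111 = 191
01110000 = 112
10010101 = 149
IP: 72.191.112.149


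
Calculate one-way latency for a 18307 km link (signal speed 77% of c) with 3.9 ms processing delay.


Speed = 0.77 * 3e5 km/s = 231000 km/s
Propagation delay = 18307 / 231000 = 0.0793 s = 79.2511 ms
Processing delay = 3.9 ms
Total one-way latency = 83.1511 ms


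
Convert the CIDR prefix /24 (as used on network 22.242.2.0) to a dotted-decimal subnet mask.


/24 means 24 network bits, 8 host bits
Binary: 11111111111111111111111100000000
Mask: 255.255.255.0


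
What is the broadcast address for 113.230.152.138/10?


Network: 113.192.0.0/10
Host bits = 22
Set all host bits to 1:
Broadcast: 113.255.255.255


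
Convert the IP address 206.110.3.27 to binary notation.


206 = 11001110
110 = 01101110
3 = 00000011
27 = 00011011
Binary: 11001110.01101110.00000011.00011011


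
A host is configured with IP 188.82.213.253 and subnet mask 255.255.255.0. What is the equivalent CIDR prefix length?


Binary: 11111111.11111111.11111111.00000000
Count leading 1s
Prefix: /24


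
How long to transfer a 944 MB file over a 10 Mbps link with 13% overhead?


Effective throughput = 10 * (1 - 13/100) = 8.7 Mbps
File size in Mb = 944 * 8 = 7552 Mb
Time = 7552 / 8.7
Time = 868.046 seconds


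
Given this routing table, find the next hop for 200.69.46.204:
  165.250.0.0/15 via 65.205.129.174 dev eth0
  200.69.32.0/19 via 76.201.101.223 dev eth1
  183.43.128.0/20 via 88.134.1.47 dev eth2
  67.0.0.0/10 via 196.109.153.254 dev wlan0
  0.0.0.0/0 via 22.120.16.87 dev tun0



Longest prefix match for 200.69.46.204:
  /15 165.250.0.0: no
  /19 200.69.32.0: MATCH
  /20 183.43.128.0: no
  /10 67.0.0.0: no
  /0 0.0.0.0: MATCH
Selected: next-hop 76.201.101.223 via eth1 (matched /19)


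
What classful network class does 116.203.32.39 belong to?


First octet: 116
Binary: 01110100
0xxxxxxx -> Class A (1-126)
Class A, default mask 255.0.0.0 (/8)


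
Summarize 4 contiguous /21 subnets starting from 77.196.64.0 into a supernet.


Original prefix: /21
Number of subnets: 4 = 2^2
New prefix = 21 - 2 = 19
Supernet: 77.196.64.0/19


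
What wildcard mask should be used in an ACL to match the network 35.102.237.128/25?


Subnet mask: 255.255.255.128
Wildcard = 255.255.255.255 - subnet mask
255 - 255 = 0
255 - 255 = 0
255 - 255 = 0
255 - 128 = 127
Wildcard: 0.0.0.127


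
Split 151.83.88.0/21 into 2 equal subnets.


New prefix = 21 + 1 = 22
Each subnet has 1024 addresses
  151.83.88.0/22
  151.83.92.0/22
Subnets: 151.83.88.0/22, 151.83.92.0/22


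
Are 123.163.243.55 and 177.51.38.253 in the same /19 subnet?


Mask: 255.255.224.0
123.163.243.55 AND mask = 123.163.224.0
177.51.38.253 AND mask = 177.51.32.0
No, different subnets (123.163.224.0 vs 177.51.32.0)


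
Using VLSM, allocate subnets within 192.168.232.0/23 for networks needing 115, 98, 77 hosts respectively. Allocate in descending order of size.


115 hosts -> /25 (126 usable): 192.168.232.0/25
98 hosts -> /25 (126 usable): 192.168.232.128/25
77 hosts -> /25 (126 usable): 192.168.233.0/25
Allocation: 192.168.232.0/25 (115 hosts, 126 usable); 192.168.232.128/25 (98 hosts, 126 usable); 192.168.233.0/25 (77 hosts, 126 usable)


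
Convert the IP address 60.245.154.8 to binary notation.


60 = 00111100
245 = 11110101
154 = 10011010
8 = 00001000
Binary: 00111100.11110101.10011010.00001000


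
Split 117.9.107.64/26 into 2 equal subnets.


New prefix = 26 + 1 = 27
Each subnet has 32 addresses
  117.9.107.64/27
  117.9.107.96/27
Subnets: 117.9.107.64/27, 117.9.107.96/27


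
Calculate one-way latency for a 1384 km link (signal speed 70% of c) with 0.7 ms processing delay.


Speed = 0.7 * 3e5 km/s = 210000 km/s
Propagation delay = 1384 / 210000 = 0.0066 s = 6.5905 ms
Processing delay = 0.7 ms
Total one-way latency = 7.2905 ms


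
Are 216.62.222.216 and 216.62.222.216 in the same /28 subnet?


Mask: 255.255.255.240
216.62.222.216 AND mask = 216.62.222.208
216.62.222.216 AND mask = 216.62.222.208
Yes, same subnet (216.62.222.208)


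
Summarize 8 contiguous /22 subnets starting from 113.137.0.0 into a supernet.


Original prefix: /22
Number of subnets: 8 = 2^3
New prefix = 22 - 3 = 19
Supernet: 113.137.0.0/19


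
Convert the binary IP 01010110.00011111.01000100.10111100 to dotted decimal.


01010110 = 86
00011111 = 31
01000100 = 68
10111100 = 188
IP: 86.31.68.188


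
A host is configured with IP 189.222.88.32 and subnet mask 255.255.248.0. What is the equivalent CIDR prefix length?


Binary: 11111111.11111111.11111000.00000000
Count leading 1s
Prefix: /21


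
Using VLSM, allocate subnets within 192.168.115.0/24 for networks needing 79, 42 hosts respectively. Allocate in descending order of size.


79 hosts -> /25 (126 usable): 192.168.115.0/25
42 hosts -> /26 (62 usable): 192.168.115.128/26
Allocation: 192.168.115.0/25 (79 hosts, 126 usable); 192.168.115.128/26 (42 hosts, 62 usable)


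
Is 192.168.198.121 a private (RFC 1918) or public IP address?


RFC 1918 private ranges:
  10.0.0.0/8 (10.0.0.0 - 10.255.255.255)
  172.16.0.0/12 (172.16.0.0 - 172.31.255.255)
  192.168.0.0/16 (192.168.0.0 - 192.168.255.255)
Private (in 192.168.0.0/16)


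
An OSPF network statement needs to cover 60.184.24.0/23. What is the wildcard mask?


Subnet mask: 255.255.254.0
Wildcard = 255.255.255.255 - subnet mask
255 - 255 = 0
255 - 255 = 0
255 - 254 = 1
255 - 0 = 255
Wildcard: 0.0.1.255


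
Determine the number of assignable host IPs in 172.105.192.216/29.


Host bits = 32 - 29 = 3
Total addresses = 2^3 = 8
Usable = total - 2 (network and broadcast)
Usable hosts: 6


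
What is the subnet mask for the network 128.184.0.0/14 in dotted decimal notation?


/14 means 14 network bits, 18 host bits
Binary: 11111111111111000000000000000000
Mask: 255.252.0.0


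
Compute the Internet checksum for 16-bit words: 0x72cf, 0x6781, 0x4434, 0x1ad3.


Sum all words (with carry folding):
+ 0x72cf = 0x72cf
+ 0x6781 = 0xda50
+ 0x4434 = 0x1e85
+ 0x1ad3 = 0x3958
One's complement: ~0x3958
Checksum = 0xc6a7


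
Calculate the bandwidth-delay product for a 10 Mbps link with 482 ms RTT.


BDP = bandwidth * RTT
= 10 Mbps * 482 ms
= 10 * 1e6 * 482 / 1000 bits
= 4820000 bits
= 602500 bytes
= 588.3789 KB
BDP = 4820000 bits (602500 bytes)


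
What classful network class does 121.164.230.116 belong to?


First octet: 121
Binary: 01111001
0xxxxxxx -> Class A (1-126)
Class A, default mask 255.0.0.0 (/8)


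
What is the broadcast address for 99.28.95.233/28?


Network: 99.28.95.224/28
Host bits = 4
Set all host bits to 1:
Broadcast: 99.28.95.239


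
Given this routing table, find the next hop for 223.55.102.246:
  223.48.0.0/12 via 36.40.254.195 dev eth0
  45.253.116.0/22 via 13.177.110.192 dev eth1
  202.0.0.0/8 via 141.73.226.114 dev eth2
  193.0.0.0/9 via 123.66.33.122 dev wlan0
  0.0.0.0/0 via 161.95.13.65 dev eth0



Longest prefix match for 223.55.102.246:
  /12 223.48.0.0: MATCH
  /22 45.253.116.0: no
  /8 202.0.0.0: no
  /9 193.0.0.0: no
  /0 0.0.0.0: MATCH
Selected: next-hop 36.40.254.195 via eth0 (matched /12)


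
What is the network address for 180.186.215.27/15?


IP:   10110100.10111010.11010111.00011011
Mask: 11111111.11111110.00000000.00000000
AND operation:
Net:  10110100.10111010.00000000.00000000
Network: 180.186.0.0/15


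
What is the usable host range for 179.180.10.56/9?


Network: 179.128.0.0
Broadcast: 179.255.255.255
First usable = network + 1
Last usable = broadcast - 1
Range: 179.128.0.1 to 179.255.255.254


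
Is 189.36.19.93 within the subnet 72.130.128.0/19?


Subnet network: 72.130.128.0
Test IP AND mask: 189.36.0.0
No, 189.36.19.93 is not in 72.130.128.0/19


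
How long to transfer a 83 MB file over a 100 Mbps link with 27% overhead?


Effective throughput = 100 * (1 - 27/100) = 73 Mbps
File size in Mb = 83 * 8 = 664 Mb
Time = 664 / 73
Time = 9.0959 seconds


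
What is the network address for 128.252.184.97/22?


IP:   10000000.11111100.10111000.01100001
Mask: 11111111.11111111.11111100.00000000
AND operation:
Net:  10000000.11111100.10111000.00000000
Network: 128.252.184.0/22


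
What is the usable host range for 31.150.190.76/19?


Network: 31.150.160.0
Broadcast: 31.150.191.255
First usable = network + 1
Last usable = broadcast - 1
Range: 31.150.160.1 to 31.150.191.254


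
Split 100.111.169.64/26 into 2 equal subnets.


New prefix = 26 + 1 = 27
Each subnet has 32 addresses
  100.111.169.64/27
  100.111.169.96/27
Subnets: 100.111.169.64/27, 100.111.169.96/27


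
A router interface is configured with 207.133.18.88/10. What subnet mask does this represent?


/10 means 10 network bits, 22 host bits
Binary: 11111111110000000000000000000000
Mask: 255.192.0.0


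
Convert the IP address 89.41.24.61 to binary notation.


89 = 01011001
41 = 00101001
24 = 00011000
61 = 00111101
Binary: 01011001.00101001.00011000.00111101


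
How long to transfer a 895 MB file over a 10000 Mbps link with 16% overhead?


Effective throughput = 10000 * (1 - 16/100) = 8400 Mbps
File size in Mb = 895 * 8 = 7160 Mb
Time = 7160 / 8400
Time = 0.8524 seconds


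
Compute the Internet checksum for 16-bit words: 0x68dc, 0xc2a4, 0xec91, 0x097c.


Sum all words (with carry folding):
+ 0x68dc = 0x68dc
+ 0xc2a4 = 0x2b81
+ 0xec91 = 0x1813
+ 0x097c = 0x218f
One's complement: ~0x218f
Checksum = 0xde70


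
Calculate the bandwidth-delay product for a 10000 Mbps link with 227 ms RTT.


BDP = bandwidth * RTT
= 10000 Mbps * 227 ms
= 10000 * 1e6 * 227 / 1000 bits
= 2270000000 bits
= 283750000 bytes
= 277099.6094 KB
BDP = 2270000000 bits (283750000 bytes)


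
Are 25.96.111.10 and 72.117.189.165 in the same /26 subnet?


Mask: 255.255.255.192
25.96.111.10 AND mask = 25.96.111.0
72.117.189.165 AND mask = 72.117.189.128
No, different subnets (25.96.111.0 vs 72.117.189.128)


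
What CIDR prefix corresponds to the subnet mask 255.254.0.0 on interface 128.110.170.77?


Binary: 11111111.11111110.00000000.00000000
Count leading 1s
Prefix: /15


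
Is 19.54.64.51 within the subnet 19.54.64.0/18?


Subnet network: 19.54.64.0
Test IP AND mask: 19.54.64.0
Yes, 19.54.64.51 is in 19.54.64.0/18


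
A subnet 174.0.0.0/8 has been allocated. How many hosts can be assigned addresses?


Host bits = 32 - 8 = 24
Total addresses = 2^24 = 16777216
Usable = total - 2 (network and broadcast)
Usable hosts: 16777214


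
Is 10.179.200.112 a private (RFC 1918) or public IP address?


RFC 1918 private ranges:
  10.0.0.0/8 (10.0.0.0 - 10.255.255.255)
  172.16.0.0/12 (172.16.0.0 - 172.31.255.255)
  192.168.0.0/16 (192.168.0.0 - 192.168.255.255)
Private (in 10.0.0.0/8)


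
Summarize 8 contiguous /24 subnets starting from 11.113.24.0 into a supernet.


Original prefix: /24
Number of subnets: 8 = 2^3
New prefix = 24 - 3 = 21
Supernet: 11.113.24.0/21


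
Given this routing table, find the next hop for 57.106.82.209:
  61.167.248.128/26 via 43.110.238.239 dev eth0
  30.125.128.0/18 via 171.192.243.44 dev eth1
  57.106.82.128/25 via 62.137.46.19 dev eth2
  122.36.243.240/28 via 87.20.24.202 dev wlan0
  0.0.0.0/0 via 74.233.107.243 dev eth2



Longest prefix match for 57.106.82.209:
  /26 61.167.248.128: no
  /18 30.125.128.0: no
  /25 57.106.82.128: MATCH
  /28 122.36.243.240: no
  /0 0.0.0.0: MATCH
Selected: next-hop 62.137.46.19 via eth2 (matched /25)


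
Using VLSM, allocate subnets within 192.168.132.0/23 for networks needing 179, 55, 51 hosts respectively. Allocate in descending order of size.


179 hosts -> /24 (254 usable): 192.168.132.0/24
55 hosts -> /26 (62 usable): 192.168.133.0/26
51 hosts -> /26 (62 usable): 192.168.133.64/26
Allocation: 192.168.132.0/24 (179 hosts, 254 usable); 192.168.133.0/26 (55 hosts, 62 usable); 192.168.133.64/26 (51 hosts, 62 usable)


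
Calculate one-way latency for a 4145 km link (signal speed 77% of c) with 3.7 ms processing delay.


Speed = 0.77 * 3e5 km/s = 231000 km/s
Propagation delay = 4145 / 231000 = 0.0179 s = 17.9437 ms
Processing delay = 3.7 ms
Total one-way latency = 21.6437 ms


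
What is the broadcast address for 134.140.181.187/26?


Network: 134.140.181.128/26
Host bits = 6
Set all host bits to 1:
Broadcast: 134.140.181.191


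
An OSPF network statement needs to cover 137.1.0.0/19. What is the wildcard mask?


Subnet mask: 255.255.224.0
Wildcard = 255.255.255.255 - subnet mask
255 - 255 = 0
255 - 255 = 0
255 - 224 = 31
255 - 0 = 255
Wildcard: 0.0.31.255


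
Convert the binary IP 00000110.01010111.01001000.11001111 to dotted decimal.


00000110 = 6
01010111 = 87
01001000 = 72
11001111 = 207
IP: 6.87.72.207


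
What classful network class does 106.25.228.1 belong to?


First octet: 106
Binary: 01101010
0xxxxxxx -> Class A (1-126)
Class A, default mask 255.0.0.0 (/8)


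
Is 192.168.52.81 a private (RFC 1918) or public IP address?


RFC 1918 private ranges:
  10.0.0.0/8 (10.0.0.0 - 10.255.255.255)
  172.16.0.0/12 (172.16.0.0 - 172.31.255.255)
  192.168.0.0/16 (192.168.0.0 - 192.168.255.255)
Private (in 192.168.0.0/16)


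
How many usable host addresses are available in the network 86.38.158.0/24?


Host bits = 32 - 24 = 8
Total addresses = 2^8 = 256
Usable = total - 2 (network and broadcast)
Usable hosts: 254


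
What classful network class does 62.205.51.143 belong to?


First octet: 62
Binary: 00111110
0xxxxxxx -> Class A (1-126)
Class A, default mask 255.0.0.0 (/8)


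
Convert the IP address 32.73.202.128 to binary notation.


32 = 00100000
73 = 01001001
202 = 11001010
128 = 10000000
Binary: 00100000.01001001.11001010.10000000


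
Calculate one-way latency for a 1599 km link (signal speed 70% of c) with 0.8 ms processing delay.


Speed = 0.7 * 3e5 km/s = 210000 km/s
Propagation delay = 1599 / 210000 = 0.0076 s = 7.6143 ms
Processing delay = 0.8 ms
Total one-way latency = 8.4143 ms


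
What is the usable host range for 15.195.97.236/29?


Network: 15.195.97.232
Broadcast: 15.195.97.239
First usable = network + 1
Last usable = broadcast - 1
Range: 15.195.97.233 to 15.195.97.238


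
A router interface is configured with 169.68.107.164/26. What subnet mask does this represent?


/26 means 26 network bits, 6 host bits
Binary: 11111111111111111111111111000000
Mask: 255.255.255.192


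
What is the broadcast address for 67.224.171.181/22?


Network: 67.224.168.0/22
Host bits = 10
Set all host bits to 1:
Broadcast: 67.224.171.255


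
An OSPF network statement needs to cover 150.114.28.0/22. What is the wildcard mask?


Subnet mask: 255.255.252.0
Wildcard = 255.255.255.255 - subnet mask
255 - 255 = 0
255 - 255 = 0
255 - 252 = 3
255 - 0 = 255
Wildcard: 0.0.3.255


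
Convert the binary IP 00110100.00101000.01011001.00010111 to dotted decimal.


00110100 = 52
00101000 = 40
01011001 = 89
00010111 = 23
IP: 52.40.89.23


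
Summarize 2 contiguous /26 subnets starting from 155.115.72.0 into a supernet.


Original prefix: /26
Number of subnets: 2 = 2^1
New prefix = 26 - 1 = 25
Supernet: 155.115.72.0/25


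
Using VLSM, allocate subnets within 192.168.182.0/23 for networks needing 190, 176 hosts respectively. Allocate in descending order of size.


190 hosts -> /24 (254 usable): 192.168.182.0/24
176 hosts -> /24 (254 usable): 192.168.183.0/24
Allocation: 192.168.182.0/24 (190 hosts, 254 usable); 192.168.183.0/24 (176 hosts, 254 usable)


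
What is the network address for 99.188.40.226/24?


IP:   01100011.10111100.00101000.11100010
Mask: 11111111.11111111.11111111.00000000
AND operation:
Net:  01100011.10111100.00101000.00000000
Network: 99.188.40.0/24


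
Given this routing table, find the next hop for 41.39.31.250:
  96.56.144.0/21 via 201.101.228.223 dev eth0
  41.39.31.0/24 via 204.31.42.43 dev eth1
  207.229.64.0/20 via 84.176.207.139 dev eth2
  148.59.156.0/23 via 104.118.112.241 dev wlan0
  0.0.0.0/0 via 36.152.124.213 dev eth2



Longest prefix match for 41.39.31.250:
  /21 96.56.144.0: no
  /24 41.39.31.0: MATCH
  /20 207.229.64.0: no
  /23 148.59.156.0: no
  /0 0.0.0.0: MATCH
Selected: next-hop 204.31.42.43 via eth1 (matched /24)


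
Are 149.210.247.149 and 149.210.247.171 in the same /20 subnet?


Mask: 255.255.240.0
149.210.247.149 AND mask = 149.210.240.0
149.210.247.171 AND mask = 149.210.240.0
Yes, same subnet (149.210.240.0)


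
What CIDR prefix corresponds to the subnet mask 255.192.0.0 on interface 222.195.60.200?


Binary: 11111111.11000000.00000000.00000000
Count leading 1s
Prefix: /10


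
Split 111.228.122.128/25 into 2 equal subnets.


New prefix = 25 + 1 = 26
Each subnet has 64 addresses
  111.228.122.128/26
  111.228.122.192/26
Subnets: 111.228.122.128/26, 111.228.122.192/26


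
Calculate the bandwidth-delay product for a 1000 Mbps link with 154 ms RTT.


BDP = bandwidth * RTT
= 1000 Mbps * 154 ms
= 1000 * 1e6 * 154 / 1000 bits
= 154000000 bits
= 19250000 bytes
= 18798.8281 KB
BDP = 154000000 bits (19250000 bytes)


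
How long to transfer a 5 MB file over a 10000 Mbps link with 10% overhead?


Effective throughput = 10000 * (1 - 10/100) = 9000 Mbps
File size in Mb = 5 * 8 = 40 Mb
Time = 40 / 9000
Time = 0.0044 seconds


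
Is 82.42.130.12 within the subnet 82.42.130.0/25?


Subnet network: 82.42.130.0
Test IP AND mask: 82.42.130.0
Yes, 82.42.130.12 is in 82.42.130.0/25


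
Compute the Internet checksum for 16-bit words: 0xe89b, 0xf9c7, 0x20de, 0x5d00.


Sum all words (with carry folding):
+ 0xe89b = 0xe89b
+ 0xf9c7 = 0xe263
+ 0x20de = 0x0342
+ 0x5d00 = 0x6042
One's complement: ~0x6042
Checksum = 0x9fbd


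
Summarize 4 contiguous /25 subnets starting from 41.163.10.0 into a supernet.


Original prefix: /25
Number of subnets: 4 = 2^2
New prefix = 25 - 2 = 23
Supernet: 41.163.10.0/23


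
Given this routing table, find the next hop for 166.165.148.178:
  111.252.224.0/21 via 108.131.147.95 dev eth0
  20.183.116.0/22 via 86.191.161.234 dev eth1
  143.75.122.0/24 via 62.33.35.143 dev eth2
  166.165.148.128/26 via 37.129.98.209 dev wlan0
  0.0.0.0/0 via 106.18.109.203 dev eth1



Longest prefix match for 166.165.148.178:
  /21 111.252.224.0: no
  /22 20.183.116.0: no
  /24 143.75.122.0: no
  /26 166.165.148.128: MATCH
  /0 0.0.0.0: MATCH
Selected: next-hop 37.129.98.209 via wlan0 (matched /26)


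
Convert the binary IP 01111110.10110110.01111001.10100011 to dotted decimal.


01111110 = 126
10110110 = 182
01111001 = 121
10100011 = 163
IP: 126.182.121.163


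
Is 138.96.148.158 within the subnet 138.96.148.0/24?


Subnet network: 138.96.148.0
Test IP AND mask: 138.96.148.0
Yes, 138.96.148.158 is in 138.96.148.0/24


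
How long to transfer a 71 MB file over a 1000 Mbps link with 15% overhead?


Effective throughput = 1000 * (1 - 15/100) = 850 Mbps
File size in Mb = 71 * 8 = 568 Mb
Time = 568 / 850
Time = 0.6682 seconds


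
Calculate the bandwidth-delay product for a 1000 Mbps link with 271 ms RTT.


BDP = bandwidth * RTT
= 1000 Mbps * 271 ms
= 1000 * 1e6 * 271 / 1000 bits
= 271000000 bits
= 33875000 bytes
= 33081.0547 KB
BDP = 271000000 bits (33875000 bytes)


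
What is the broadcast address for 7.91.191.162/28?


Network: 7.91.191.160/28
Host bits = 4
Set all host bits to 1:
Broadcast: 7.91.191.175


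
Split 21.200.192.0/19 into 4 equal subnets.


New prefix = 19 + 2 = 21
Each subnet has 2048 addresses
  21.200.192.0/21
  21.200.200.0/21
  21.200.208.0/21
  21.200.216.0/21
Subnets: 21.200.192.0/21, 21.200.200.0/21, 21.200.208.0/21, 21.200.216.0/21


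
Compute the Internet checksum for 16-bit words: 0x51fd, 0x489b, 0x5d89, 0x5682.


Sum all words (with carry folding):
+ 0x51fd = 0x51fd
+ 0x489b = 0x9a98
+ 0x5d89 = 0xf821
+ 0x5682 = 0x4ea4
One's complement: ~0x4ea4
Checksum = 0xb15b


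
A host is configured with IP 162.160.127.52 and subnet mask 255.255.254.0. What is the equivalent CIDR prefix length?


Binary: 11111111.11111111.11111110.00000000
Count leading 1s
Prefix: /23


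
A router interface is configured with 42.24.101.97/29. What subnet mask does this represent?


/29 means 29 network bits, 3 host bits
Binary: 11111111111111111111111111111000
Mask: 255.255.255.248


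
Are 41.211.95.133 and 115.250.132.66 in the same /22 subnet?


Mask: 255.255.252.0
41.211.95.133 AND mask = 41.211.92.0
115.250.132.66 AND mask = 115.250.132.0
No, different subnets (41.211.92.0 vs 115.250.132.0)


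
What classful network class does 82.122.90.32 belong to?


First octet: 82
Binary: 01010010
0xxxxxxx -> Class A (1-126)
Class A, default mask 255.0.0.0 (/8)


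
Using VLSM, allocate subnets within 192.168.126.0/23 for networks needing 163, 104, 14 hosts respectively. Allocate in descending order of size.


163 hosts -> /24 (254 usable): 192.168.126.0/24
104 hosts -> /25 (126 usable): 192.168.127.0/25
14 hosts -> /28 (14 usable): 192.168.127.128/28
Allocation: 192.168.126.0/24 (163 hosts, 254 usable); 192.168.127.0/25 (104 hosts, 126 usable); 192.168.127.128/28 (14 hosts, 14 usable)


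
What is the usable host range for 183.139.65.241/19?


Network: 183.139.64.0
Broadcast: 183.139.95.255
First usable = network + 1
Last usable = broadcast - 1
Range: 183.139.64.1 to 183.139.95.254


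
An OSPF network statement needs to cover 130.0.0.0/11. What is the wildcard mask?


Subnet mask: 255.224.0.0
Wildcard = 255.255.255.255 - subnet mask
255 - 255 = 0
255 - 224 = 31
255 - 0 = 255
255 - 0 = 255
Wildcard: 0.31.255.255


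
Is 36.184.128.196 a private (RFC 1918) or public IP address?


RFC 1918 private ranges:
  10.0.0.0/8 (10.0.0.0 - 10.255.255.255)
  172.16.0.0/12 (172.16.0.0 - 172.31.255.255)
  192.168.0.0/16 (192.168.0.0 - 192.168.255.255)
Public (not in any RFC 1918 range)


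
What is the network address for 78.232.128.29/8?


IP:   01001110.11101000.10000000.00011101
Mask: 11111111.00000000.00000000.00000000
AND operation:
Net:  01001110.00000000.00000000.00000000
Network: 78.0.0.0/8


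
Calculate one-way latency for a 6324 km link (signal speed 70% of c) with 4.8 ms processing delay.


Speed = 0.7 * 3e5 km/s = 210000 km/s
Propagation delay = 6324 / 210000 = 0.0301 s = 30.1143 ms
Processing delay = 4.8 ms
Total one-way latency = 34.9143 ms


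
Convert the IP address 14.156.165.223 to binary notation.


14 = 00001110
156 = 10011100
165 = 10100101
223 = 11011111
Binary: 00001110.10011100.10100101.11011111


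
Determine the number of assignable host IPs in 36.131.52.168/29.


Host bits = 32 - 29 = 3
Total addresses = 2^3 = 8
Usable = total - 2 (network and broadcast)
Usable hosts: 6


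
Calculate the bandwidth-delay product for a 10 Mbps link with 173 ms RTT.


BDP = bandwidth * RTT
= 10 Mbps * 173 ms
= 10 * 1e6 * 173 / 1000 bits
= 1730000 bits
= 216250 bytes
= 211.1816 KB
BDP = 1730000 bits (216250 bytes)


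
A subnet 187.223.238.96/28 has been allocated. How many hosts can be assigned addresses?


Host bits = 32 - 28 = 4
Total addresses = 2^4 = 16
Usable = total - 2 (network and broadcast)
Usable hosts: 14


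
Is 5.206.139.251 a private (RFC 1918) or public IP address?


RFC 1918 private ranges:
  10.0.0.0/8 (10.0.0.0 - 10.255.255.255)
  172.16.0.0/12 (172.16.0.0 - 172.31.255.255)
  192.168.0.0/16 (192.168.0.0 - 192.168.255.255)
Public (not in any RFC 1918 range)


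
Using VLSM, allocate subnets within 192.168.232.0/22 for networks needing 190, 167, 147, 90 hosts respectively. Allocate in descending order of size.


190 hosts -> /24 (254 usable): 192.168.232.0/24
167 hosts -> /24 (254 usable): 192.168.233.0/24
147 hosts -> /24 (254 usable): 192.168.234.0/24
90 hosts -> /25 (126 usable): 192.168.235.0/25
Allocation: 192.168.232.0/24 (190 hosts, 254 usable); 192.168.233.0/24 (167 hosts, 254 usable); 192.168.234.0/24 (147 hosts, 254 usable); 192.168.235.0/25 (90 hosts, 126 usable)


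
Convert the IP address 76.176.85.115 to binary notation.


76 = 01001100
176 = 10110000
85 = 01010101
115 = 01110011
Binary: 01001100.10110000.01010101.01110011


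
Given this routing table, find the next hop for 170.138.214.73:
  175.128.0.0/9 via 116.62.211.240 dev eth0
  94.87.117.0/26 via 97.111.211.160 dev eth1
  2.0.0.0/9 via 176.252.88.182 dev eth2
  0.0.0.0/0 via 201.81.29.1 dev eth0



Longest prefix match for 170.138.214.73:
  /9 175.128.0.0: no
  /26 94.87.117.0: no
  /9 2.0.0.0: no
  /0 0.0.0.0: MATCH
Selected: next-hop 201.81.29.1 via eth0 (matched /0)


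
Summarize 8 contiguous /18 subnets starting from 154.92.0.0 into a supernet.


Original prefix: /18
Number of subnets: 8 = 2^3
New prefix = 18 - 3 = 15
Supernet: 154.92.0.0/15


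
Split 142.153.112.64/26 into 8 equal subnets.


New prefix = 26 + 3 = 29
Each subnet has 8 addresses
  142.153.112.64/29
  142.153.112.72/29
  142.153.112.80/29
  142.153.112.88/29
  142.153.112.96/29
  142.153.112.104/29
  142.153.112.112/29
  142.153.112.120/29
Subnets: 142.153.112.64/29, 142.153.112.72/29, 142.153.112.80/29, 142.153.112.88/29, 142.153.112.96/29, 142.153.112.104/29, 142.153.112.112/29, 142.153.112.120/29


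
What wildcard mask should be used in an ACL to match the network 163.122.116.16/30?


Subnet mask: 255.255.255.252
Wildcard = 255.255.255.255 - subnet mask
255 - 255 = 0
255 - 255 = 0
255 - 255 = 0
255 - 252 = 3
Wildcard: 0.0.0.3


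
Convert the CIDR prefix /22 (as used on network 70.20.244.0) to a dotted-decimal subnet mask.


/22 means 22 network bits, 10 host bits
Binary: 11111111111111111111110000000000
Mask: 255.255.252.0


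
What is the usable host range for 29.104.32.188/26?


Network: 29.104.32.128
Broadcast: 29.104.32.191
First usable = network + 1
Last usable = broadcast - 1
Range: 29.104.32.129 to 29.104.32.190


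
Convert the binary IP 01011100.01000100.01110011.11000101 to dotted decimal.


01011100 = 92
01000100 = 68
01110011 = 115
11000101 = 197
IP: 92.68.115.197


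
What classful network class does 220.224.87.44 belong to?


First octet: 220
Binary: 11011100
110xxxxx -> Class C (192-223)
Class C, default mask 255.255.255.0 (/24)


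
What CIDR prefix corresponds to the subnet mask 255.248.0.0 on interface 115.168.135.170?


Binary: 11111111.11111000.00000000.00000000
Count leading 1s
Prefix: /13


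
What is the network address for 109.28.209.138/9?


IP:   01101101.00011100.11010001.10001010
Mask: 11111111.10000000.00000000.00000000
AND operation:
Net:  01101101.00000000.00000000.00000000
Network: 109.0.0.0/9


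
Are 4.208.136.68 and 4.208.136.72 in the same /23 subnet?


Mask: 255.255.254.0
4.208.136.68 AND mask = 4.208.136.0
4.208.136.72 AND mask = 4.208.136.0
Yes, same subnet (4.208.136.0)


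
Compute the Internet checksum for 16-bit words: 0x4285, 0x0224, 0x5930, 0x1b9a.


Sum all words (with carry folding):
+ 0x4285 = 0x4285
+ 0x0224 = 0x44a9
+ 0x5930 = 0x9dd9
+ 0x1b9a = 0xb973
One's complement: ~0xb973
Checksum = 0x468c


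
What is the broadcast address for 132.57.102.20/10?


Network: 132.0.0.0/10
Host bits = 22
Set all host bits to 1:
Broadcast: 132.63.255.255


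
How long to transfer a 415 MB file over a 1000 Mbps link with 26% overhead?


Effective throughput = 1000 * (1 - 26/100) = 740 Mbps
File size in Mb = 415 * 8 = 3320 Mb
Time = 3320 / 740
Time = 4.4865 seconds


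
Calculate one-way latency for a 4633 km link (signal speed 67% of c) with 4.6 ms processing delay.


Speed = 0.67 * 3e5 km/s = 201000 km/s
Propagation delay = 4633 / 201000 = 0.023 s = 23.0498 ms
Processing delay = 4.6 ms
Total one-way latency = 27.6498 ms


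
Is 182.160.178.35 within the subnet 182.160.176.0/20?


Subnet network: 182.160.176.0
Test IP AND mask: 182.160.176.0
Yes, 182.160.178.35 is in 182.160.176.0/20


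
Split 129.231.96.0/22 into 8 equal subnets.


New prefix = 22 + 3 = 25
Each subnet has 128 addresses
  129.231.96.0/25
  129.231.96.128/25
  129.231.97.0/25
  129.231.97.128/25
  129.231.98.0/25
  129.231.98.128/25
  129.231.99.0/25
  129.231.99.128/25
Subnets: 129.231.96.0/25, 129.231.96.128/25, 129.231.97.0/25, 129.231.97.128/25, 129.231.98.0/25, 129.231.98.128/25, 129.231.99.0/25, 129.231.99.128/25


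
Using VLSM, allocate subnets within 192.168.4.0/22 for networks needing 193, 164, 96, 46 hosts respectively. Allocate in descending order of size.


193 hosts -> /24 (254 usable): 192.168.4.0/24
164 hosts -> /24 (254 usable): 192.168.5.0/24
96 hosts -> /25 (126 usable): 192.168.6.0/25
46 hosts -> /26 (62 usable): 192.168.6.128/26
Allocation: 192.168.4.0/24 (193 hosts, 254 usable); 192.168.5.0/24 (164 hosts, 254 usable); 192.168.6.0/25 (96 hosts, 126 usable); 192.168.6.128/26 (46 hosts, 62 usable)


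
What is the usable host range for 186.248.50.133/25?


Network: 186.248.50.128
Broadcast: 186.248.50.255
First usable = network + 1
Last usable = broadcast - 1
Range: 186.248.50.129 to 186.248.50.254


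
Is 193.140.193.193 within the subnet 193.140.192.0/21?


Subnet network: 193.140.192.0
Test IP AND mask: 193.140.192.0
Yes, 193.140.193.193 is in 193.140.192.0/21
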